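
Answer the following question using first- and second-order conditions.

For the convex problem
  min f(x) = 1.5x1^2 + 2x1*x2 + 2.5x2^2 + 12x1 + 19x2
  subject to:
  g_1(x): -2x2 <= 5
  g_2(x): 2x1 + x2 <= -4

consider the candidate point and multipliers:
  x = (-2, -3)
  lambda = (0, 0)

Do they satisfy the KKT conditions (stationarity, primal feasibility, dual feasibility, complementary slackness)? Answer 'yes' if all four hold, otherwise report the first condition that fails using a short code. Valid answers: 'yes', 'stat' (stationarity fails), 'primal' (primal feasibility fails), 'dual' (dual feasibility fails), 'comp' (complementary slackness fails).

Gradient of f: grad f(x) = Q x + c = (0, 0)
Constraint values g_i(x) = a_i^T x - b_i:
  g_1((-2, -3)) = 1
  g_2((-2, -3)) = -3
Stationarity residual: grad f(x) + sum_i lambda_i a_i = (0, 0)
  -> stationarity OK
Primal feasibility (all g_i <= 0): FAILS
Dual feasibility (all lambda_i >= 0): OK
Complementary slackness (lambda_i * g_i(x) = 0 for all i): OK

Verdict: the first failing condition is primal_feasibility -> primal.

primal


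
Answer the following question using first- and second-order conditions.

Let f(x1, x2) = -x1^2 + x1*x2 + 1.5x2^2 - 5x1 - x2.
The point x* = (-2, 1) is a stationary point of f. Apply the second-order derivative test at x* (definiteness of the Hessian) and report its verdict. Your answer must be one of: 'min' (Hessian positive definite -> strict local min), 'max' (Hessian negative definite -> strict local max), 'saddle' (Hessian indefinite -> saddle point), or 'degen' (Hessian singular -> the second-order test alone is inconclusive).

Compute the Hessian H = grad^2 f:
  H = [[-2, 1], [1, 3]]
Verify stationarity: grad f(x*) = H x* + g = (0, 0).
Eigenvalues of H: -2.1926, 3.1926.
Eigenvalues have mixed signs, so H is indefinite -> x* is a saddle point.

saddle


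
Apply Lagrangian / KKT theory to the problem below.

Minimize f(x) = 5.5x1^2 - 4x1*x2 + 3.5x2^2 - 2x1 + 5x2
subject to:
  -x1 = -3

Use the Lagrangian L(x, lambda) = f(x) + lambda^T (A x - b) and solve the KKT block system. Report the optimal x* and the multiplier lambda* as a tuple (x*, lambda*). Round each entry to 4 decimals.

Form the Lagrangian:
  L(x, lambda) = (1/2) x^T Q x + c^T x + lambda^T (A x - b)
Stationarity (grad_x L = 0): Q x + c + A^T lambda = 0.
Primal feasibility: A x = b.

This gives the KKT block system:
  [ Q   A^T ] [ x     ]   [-c ]
  [ A    0  ] [ lambda ] = [ b ]

Solving the linear system:
  x*      = (3, 1)
  lambda* = (27)
  f(x*)   = 40

x* = (3, 1), lambda* = (27)


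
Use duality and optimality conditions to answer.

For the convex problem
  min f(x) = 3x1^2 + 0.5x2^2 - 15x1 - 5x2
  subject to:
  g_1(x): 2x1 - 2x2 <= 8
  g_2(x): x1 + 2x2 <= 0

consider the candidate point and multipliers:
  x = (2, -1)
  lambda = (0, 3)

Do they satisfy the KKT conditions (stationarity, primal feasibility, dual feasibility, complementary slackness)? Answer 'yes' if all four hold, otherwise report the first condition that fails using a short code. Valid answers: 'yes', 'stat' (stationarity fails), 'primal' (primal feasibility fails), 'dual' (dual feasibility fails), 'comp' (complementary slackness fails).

Gradient of f: grad f(x) = Q x + c = (-3, -6)
Constraint values g_i(x) = a_i^T x - b_i:
  g_1((2, -1)) = -2
  g_2((2, -1)) = 0
Stationarity residual: grad f(x) + sum_i lambda_i a_i = (0, 0)
  -> stationarity OK
Primal feasibility (all g_i <= 0): OK
Dual feasibility (all lambda_i >= 0): OK
Complementary slackness (lambda_i * g_i(x) = 0 for all i): OK

Verdict: yes, KKT holds.

yes


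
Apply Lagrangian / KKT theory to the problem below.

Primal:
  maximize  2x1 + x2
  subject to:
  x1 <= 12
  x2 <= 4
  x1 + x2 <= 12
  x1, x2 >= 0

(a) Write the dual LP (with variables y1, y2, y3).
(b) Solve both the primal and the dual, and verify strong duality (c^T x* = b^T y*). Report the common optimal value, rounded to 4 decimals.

The standard primal-dual pair for 'max c^T x s.t. A x <= b, x >= 0' is:
  Dual:  min b^T y  s.t.  A^T y >= c,  y >= 0.

So the dual LP is:
  minimize  12y1 + 4y2 + 12y3
  subject to:
    y1 + y3 >= 2
    y2 + y3 >= 1
    y1, y2, y3 >= 0

Solving the primal: x* = (12, 0).
  primal value c^T x* = 24.
Solving the dual: y* = (1, 0, 1).
  dual value b^T y* = 24.
Strong duality: c^T x* = b^T y*. Confirmed.

24


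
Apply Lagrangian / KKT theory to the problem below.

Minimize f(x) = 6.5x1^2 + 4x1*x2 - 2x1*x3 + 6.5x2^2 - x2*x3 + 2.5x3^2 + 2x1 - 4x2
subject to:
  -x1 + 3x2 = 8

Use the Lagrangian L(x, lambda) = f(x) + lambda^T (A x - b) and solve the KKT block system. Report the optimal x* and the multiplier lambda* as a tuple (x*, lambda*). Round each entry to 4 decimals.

Form the Lagrangian:
  L(x, lambda) = (1/2) x^T Q x + c^T x + lambda^T (A x - b)
Stationarity (grad_x L = 0): Q x + c + A^T lambda = 0.
Primal feasibility: A x = b.

This gives the KKT block system:
  [ Q   A^T ] [ x     ]   [-c ]
  [ A    0  ] [ lambda ] = [ b ]

Solving the linear system:
  x*      = (-1.3509, 2.2164, -0.0971)
  lambda* = (-6.5021)
  f(x*)   = 20.2247

x* = (-1.3509, 2.2164, -0.0971), lambda* = (-6.5021)


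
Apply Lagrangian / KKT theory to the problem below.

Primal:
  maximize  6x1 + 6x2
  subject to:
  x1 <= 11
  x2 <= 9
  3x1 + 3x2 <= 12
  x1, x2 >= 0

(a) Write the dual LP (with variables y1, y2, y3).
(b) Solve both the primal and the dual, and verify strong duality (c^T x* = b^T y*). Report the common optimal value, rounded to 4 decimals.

The standard primal-dual pair for 'max c^T x s.t. A x <= b, x >= 0' is:
  Dual:  min b^T y  s.t.  A^T y >= c,  y >= 0.

So the dual LP is:
  minimize  11y1 + 9y2 + 12y3
  subject to:
    y1 + 3y3 >= 6
    y2 + 3y3 >= 6
    y1, y2, y3 >= 0

Solving the primal: x* = (4, 0).
  primal value c^T x* = 24.
Solving the dual: y* = (0, 0, 2).
  dual value b^T y* = 24.
Strong duality: c^T x* = b^T y*. Confirmed.

24


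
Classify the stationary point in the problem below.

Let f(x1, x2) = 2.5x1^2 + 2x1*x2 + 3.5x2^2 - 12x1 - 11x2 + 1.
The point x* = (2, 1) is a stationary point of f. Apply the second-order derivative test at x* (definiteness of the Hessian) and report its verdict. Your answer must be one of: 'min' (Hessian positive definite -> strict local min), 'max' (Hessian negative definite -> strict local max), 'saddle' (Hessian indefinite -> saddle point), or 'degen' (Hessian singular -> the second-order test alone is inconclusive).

Compute the Hessian H = grad^2 f:
  H = [[5, 2], [2, 7]]
Verify stationarity: grad f(x*) = H x* + g = (0, 0).
Eigenvalues of H: 3.7639, 8.2361.
Both eigenvalues > 0, so H is positive definite -> x* is a strict local min.

min


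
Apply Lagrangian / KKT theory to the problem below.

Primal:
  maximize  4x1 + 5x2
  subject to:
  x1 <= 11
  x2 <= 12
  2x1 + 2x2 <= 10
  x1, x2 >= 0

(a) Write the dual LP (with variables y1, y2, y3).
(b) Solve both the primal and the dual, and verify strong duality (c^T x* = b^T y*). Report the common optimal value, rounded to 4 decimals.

The standard primal-dual pair for 'max c^T x s.t. A x <= b, x >= 0' is:
  Dual:  min b^T y  s.t.  A^T y >= c,  y >= 0.

So the dual LP is:
  minimize  11y1 + 12y2 + 10y3
  subject to:
    y1 + 2y3 >= 4
    y2 + 2y3 >= 5
    y1, y2, y3 >= 0

Solving the primal: x* = (0, 5).
  primal value c^T x* = 25.
Solving the dual: y* = (0, 0, 2.5).
  dual value b^T y* = 25.
Strong duality: c^T x* = b^T y*. Confirmed.

25


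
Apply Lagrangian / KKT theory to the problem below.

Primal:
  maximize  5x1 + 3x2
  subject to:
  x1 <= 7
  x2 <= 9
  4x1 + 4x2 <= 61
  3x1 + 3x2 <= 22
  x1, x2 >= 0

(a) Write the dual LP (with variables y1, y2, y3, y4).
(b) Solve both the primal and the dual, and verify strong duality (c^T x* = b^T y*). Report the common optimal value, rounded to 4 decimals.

The standard primal-dual pair for 'max c^T x s.t. A x <= b, x >= 0' is:
  Dual:  min b^T y  s.t.  A^T y >= c,  y >= 0.

So the dual LP is:
  minimize  7y1 + 9y2 + 61y3 + 22y4
  subject to:
    y1 + 4y3 + 3y4 >= 5
    y2 + 4y3 + 3y4 >= 3
    y1, y2, y3, y4 >= 0

Solving the primal: x* = (7, 0.3333).
  primal value c^T x* = 36.
Solving the dual: y* = (2, 0, 0, 1).
  dual value b^T y* = 36.
Strong duality: c^T x* = b^T y*. Confirmed.

36


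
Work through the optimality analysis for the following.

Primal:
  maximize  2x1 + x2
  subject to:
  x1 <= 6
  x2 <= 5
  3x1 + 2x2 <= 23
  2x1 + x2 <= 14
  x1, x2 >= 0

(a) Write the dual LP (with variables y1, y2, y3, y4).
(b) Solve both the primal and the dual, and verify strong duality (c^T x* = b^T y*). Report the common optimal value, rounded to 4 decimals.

The standard primal-dual pair for 'max c^T x s.t. A x <= b, x >= 0' is:
  Dual:  min b^T y  s.t.  A^T y >= c,  y >= 0.

So the dual LP is:
  minimize  6y1 + 5y2 + 23y3 + 14y4
  subject to:
    y1 + 3y3 + 2y4 >= 2
    y2 + 2y3 + y4 >= 1
    y1, y2, y3, y4 >= 0

Solving the primal: x* = (5, 4).
  primal value c^T x* = 14.
Solving the dual: y* = (0, 0, 0, 1).
  dual value b^T y* = 14.
Strong duality: c^T x* = b^T y*. Confirmed.

14


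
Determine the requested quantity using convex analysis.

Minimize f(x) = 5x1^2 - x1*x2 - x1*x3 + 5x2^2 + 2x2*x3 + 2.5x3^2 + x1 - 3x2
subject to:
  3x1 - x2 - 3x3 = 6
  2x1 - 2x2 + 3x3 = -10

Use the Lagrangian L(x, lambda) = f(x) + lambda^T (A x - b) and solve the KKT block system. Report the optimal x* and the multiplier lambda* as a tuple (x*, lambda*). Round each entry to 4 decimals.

Form the Lagrangian:
  L(x, lambda) = (1/2) x^T Q x + c^T x + lambda^T (A x - b)
Stationarity (grad_x L = 0): Q x + c + A^T lambda = 0.
Primal feasibility: A x = b.

This gives the KKT block system:
  [ Q   A^T ] [ x     ]   [-c ]
  [ A    0  ] [ lambda ] = [ b ]

Solving the linear system:
  x*      = (-0.185, 1.025, -2.5267)
  lambda* = (-1.5168, 1.9493)
  f(x*)   = 12.6669

x* = (-0.185, 1.025, -2.5267), lambda* = (-1.5168, 1.9493)


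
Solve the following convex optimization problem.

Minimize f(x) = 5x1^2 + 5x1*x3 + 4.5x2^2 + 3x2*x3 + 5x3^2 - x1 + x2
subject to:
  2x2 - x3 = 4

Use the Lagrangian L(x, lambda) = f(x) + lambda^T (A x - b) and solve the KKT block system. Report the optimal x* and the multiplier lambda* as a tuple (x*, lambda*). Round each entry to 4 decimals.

Form the Lagrangian:
  L(x, lambda) = (1/2) x^T Q x + c^T x + lambda^T (A x - b)
Stationarity (grad_x L = 0): Q x + c + A^T lambda = 0.
Primal feasibility: A x = b.

This gives the KKT block system:
  [ Q   A^T ] [ x     ]   [-c ]
  [ A    0  ] [ lambda ] = [ b ]

Solving the linear system:
  x*      = (0.7275, 1.3725, -1.2549)
  lambda* = (-4.7941)
  f(x*)   = 9.9108

x* = (0.7275, 1.3725, -1.2549), lambda* = (-4.7941)


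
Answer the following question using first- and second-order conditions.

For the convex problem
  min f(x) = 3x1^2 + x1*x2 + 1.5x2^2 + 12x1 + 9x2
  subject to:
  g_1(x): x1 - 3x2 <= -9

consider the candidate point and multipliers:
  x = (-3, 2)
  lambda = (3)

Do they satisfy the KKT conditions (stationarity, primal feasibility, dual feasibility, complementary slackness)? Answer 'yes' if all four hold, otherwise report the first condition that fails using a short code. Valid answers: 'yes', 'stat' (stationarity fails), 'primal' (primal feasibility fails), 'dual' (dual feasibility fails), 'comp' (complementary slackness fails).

Gradient of f: grad f(x) = Q x + c = (-4, 12)
Constraint values g_i(x) = a_i^T x - b_i:
  g_1((-3, 2)) = 0
Stationarity residual: grad f(x) + sum_i lambda_i a_i = (-1, 3)
  -> stationarity FAILS
Primal feasibility (all g_i <= 0): OK
Dual feasibility (all lambda_i >= 0): OK
Complementary slackness (lambda_i * g_i(x) = 0 for all i): OK

Verdict: the first failing condition is stationarity -> stat.

stat


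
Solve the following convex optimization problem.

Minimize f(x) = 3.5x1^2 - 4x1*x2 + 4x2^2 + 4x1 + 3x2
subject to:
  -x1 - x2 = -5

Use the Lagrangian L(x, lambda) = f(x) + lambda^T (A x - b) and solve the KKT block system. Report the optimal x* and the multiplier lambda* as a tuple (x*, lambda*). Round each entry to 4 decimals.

Form the Lagrangian:
  L(x, lambda) = (1/2) x^T Q x + c^T x + lambda^T (A x - b)
Stationarity (grad_x L = 0): Q x + c + A^T lambda = 0.
Primal feasibility: A x = b.

This gives the KKT block system:
  [ Q   A^T ] [ x     ]   [-c ]
  [ A    0  ] [ lambda ] = [ b ]

Solving the linear system:
  x*      = (2.5652, 2.4348)
  lambda* = (12.2174)
  f(x*)   = 39.3261

x* = (2.5652, 2.4348), lambda* = (12.2174)


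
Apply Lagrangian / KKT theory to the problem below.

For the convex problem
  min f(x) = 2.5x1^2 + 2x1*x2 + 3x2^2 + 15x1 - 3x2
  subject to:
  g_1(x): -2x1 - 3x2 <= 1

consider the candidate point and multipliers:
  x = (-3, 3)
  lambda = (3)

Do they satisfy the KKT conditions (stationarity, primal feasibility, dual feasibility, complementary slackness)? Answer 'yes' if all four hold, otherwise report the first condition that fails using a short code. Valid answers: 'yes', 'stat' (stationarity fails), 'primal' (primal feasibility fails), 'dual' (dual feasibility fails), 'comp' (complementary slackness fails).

Gradient of f: grad f(x) = Q x + c = (6, 9)
Constraint values g_i(x) = a_i^T x - b_i:
  g_1((-3, 3)) = -4
Stationarity residual: grad f(x) + sum_i lambda_i a_i = (0, 0)
  -> stationarity OK
Primal feasibility (all g_i <= 0): OK
Dual feasibility (all lambda_i >= 0): OK
Complementary slackness (lambda_i * g_i(x) = 0 for all i): FAILS

Verdict: the first failing condition is complementary_slackness -> comp.

comp


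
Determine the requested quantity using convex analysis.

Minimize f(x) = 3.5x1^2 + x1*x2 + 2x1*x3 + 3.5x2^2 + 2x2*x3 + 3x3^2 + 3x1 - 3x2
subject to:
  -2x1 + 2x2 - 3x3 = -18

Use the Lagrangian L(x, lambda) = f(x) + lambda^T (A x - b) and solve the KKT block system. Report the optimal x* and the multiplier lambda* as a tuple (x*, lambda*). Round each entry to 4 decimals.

Form the Lagrangian:
  L(x, lambda) = (1/2) x^T Q x + c^T x + lambda^T (A x - b)
Stationarity (grad_x L = 0): Q x + c + A^T lambda = 0.
Primal feasibility: A x = b.

This gives the KKT block system:
  [ Q   A^T ] [ x     ]   [-c ]
  [ A    0  ] [ lambda ] = [ b ]

Solving the linear system:
  x*      = (0.6702, -2.5851, 3.8298)
  lambda* = (6.383)
  f(x*)   = 62.3298

x* = (0.6702, -2.5851, 3.8298), lambda* = (6.383)


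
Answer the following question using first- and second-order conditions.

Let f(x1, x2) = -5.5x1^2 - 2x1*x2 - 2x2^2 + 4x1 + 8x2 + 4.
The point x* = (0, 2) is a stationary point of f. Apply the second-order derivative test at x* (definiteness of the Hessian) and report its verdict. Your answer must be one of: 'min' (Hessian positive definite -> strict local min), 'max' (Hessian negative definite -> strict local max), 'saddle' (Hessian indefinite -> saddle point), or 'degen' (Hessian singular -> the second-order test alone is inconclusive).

Compute the Hessian H = grad^2 f:
  H = [[-11, -2], [-2, -4]]
Verify stationarity: grad f(x*) = H x* + g = (0, 0).
Eigenvalues of H: -11.5311, -3.4689.
Both eigenvalues < 0, so H is negative definite -> x* is a strict local max.

max


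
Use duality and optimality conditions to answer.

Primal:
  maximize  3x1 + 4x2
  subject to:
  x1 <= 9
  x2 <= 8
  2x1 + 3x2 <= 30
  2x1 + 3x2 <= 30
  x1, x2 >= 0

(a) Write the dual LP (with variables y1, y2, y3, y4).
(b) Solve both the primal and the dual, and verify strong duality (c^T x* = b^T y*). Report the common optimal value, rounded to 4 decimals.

The standard primal-dual pair for 'max c^T x s.t. A x <= b, x >= 0' is:
  Dual:  min b^T y  s.t.  A^T y >= c,  y >= 0.

So the dual LP is:
  minimize  9y1 + 8y2 + 30y3 + 30y4
  subject to:
    y1 + 2y3 + 2y4 >= 3
    y2 + 3y3 + 3y4 >= 4
    y1, y2, y3, y4 >= 0

Solving the primal: x* = (9, 4).
  primal value c^T x* = 43.
Solving the dual: y* = (0.3333, 0, 1.3333, 0).
  dual value b^T y* = 43.
Strong duality: c^T x* = b^T y*. Confirmed.

43


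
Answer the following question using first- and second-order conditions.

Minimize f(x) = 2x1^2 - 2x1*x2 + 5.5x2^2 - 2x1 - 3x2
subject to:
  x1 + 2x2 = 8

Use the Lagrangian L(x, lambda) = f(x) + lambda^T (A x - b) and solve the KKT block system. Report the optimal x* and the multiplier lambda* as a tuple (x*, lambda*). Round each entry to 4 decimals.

Form the Lagrangian:
  L(x, lambda) = (1/2) x^T Q x + c^T x + lambda^T (A x - b)
Stationarity (grad_x L = 0): Q x + c + A^T lambda = 0.
Primal feasibility: A x = b.

This gives the KKT block system:
  [ Q   A^T ] [ x     ]   [-c ]
  [ A    0  ] [ lambda ] = [ b ]

Solving the linear system:
  x*      = (3.4857, 2.2571)
  lambda* = (-7.4286)
  f(x*)   = 22.8429

x* = (3.4857, 2.2571), lambda* = (-7.4286)


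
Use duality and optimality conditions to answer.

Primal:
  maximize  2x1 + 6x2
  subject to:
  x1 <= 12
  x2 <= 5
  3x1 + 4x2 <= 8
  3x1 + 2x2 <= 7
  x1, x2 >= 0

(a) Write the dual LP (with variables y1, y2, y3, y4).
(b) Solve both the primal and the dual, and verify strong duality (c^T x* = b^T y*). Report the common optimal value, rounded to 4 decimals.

The standard primal-dual pair for 'max c^T x s.t. A x <= b, x >= 0' is:
  Dual:  min b^T y  s.t.  A^T y >= c,  y >= 0.

So the dual LP is:
  minimize  12y1 + 5y2 + 8y3 + 7y4
  subject to:
    y1 + 3y3 + 3y4 >= 2
    y2 + 4y3 + 2y4 >= 6
    y1, y2, y3, y4 >= 0

Solving the primal: x* = (0, 2).
  primal value c^T x* = 12.
Solving the dual: y* = (0, 0, 1.5, 0).
  dual value b^T y* = 12.
Strong duality: c^T x* = b^T y*. Confirmed.

12


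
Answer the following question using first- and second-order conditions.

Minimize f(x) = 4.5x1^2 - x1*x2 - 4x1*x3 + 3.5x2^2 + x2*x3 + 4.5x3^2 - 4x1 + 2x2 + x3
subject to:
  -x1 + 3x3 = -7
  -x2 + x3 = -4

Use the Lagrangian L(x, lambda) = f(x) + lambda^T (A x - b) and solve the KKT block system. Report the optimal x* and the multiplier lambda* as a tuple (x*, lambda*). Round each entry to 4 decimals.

Form the Lagrangian:
  L(x, lambda) = (1/2) x^T Q x + c^T x + lambda^T (A x - b)
Stationarity (grad_x L = 0): Q x + c + A^T lambda = 0.
Primal feasibility: A x = b.

This gives the KKT block system:
  [ Q   A^T ] [ x     ]   [-c ]
  [ A    0  ] [ lambda ] = [ b ]

Solving the linear system:
  x*      = (-0.1739, 1.6087, -2.3913)
  lambda* = (2.3913, 11.0435)
  f(x*)   = 31.2174

x* = (-0.1739, 1.6087, -2.3913), lambda* = (2.3913, 11.0435)


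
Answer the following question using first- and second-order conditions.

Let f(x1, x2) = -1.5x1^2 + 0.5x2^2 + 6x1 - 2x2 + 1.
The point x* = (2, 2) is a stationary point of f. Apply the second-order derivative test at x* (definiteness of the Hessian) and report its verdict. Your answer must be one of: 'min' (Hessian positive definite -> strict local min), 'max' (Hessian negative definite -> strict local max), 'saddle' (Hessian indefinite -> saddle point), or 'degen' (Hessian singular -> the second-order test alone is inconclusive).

Compute the Hessian H = grad^2 f:
  H = [[-3, 0], [0, 1]]
Verify stationarity: grad f(x*) = H x* + g = (0, 0).
Eigenvalues of H: -3, 1.
Eigenvalues have mixed signs, so H is indefinite -> x* is a saddle point.

saddle


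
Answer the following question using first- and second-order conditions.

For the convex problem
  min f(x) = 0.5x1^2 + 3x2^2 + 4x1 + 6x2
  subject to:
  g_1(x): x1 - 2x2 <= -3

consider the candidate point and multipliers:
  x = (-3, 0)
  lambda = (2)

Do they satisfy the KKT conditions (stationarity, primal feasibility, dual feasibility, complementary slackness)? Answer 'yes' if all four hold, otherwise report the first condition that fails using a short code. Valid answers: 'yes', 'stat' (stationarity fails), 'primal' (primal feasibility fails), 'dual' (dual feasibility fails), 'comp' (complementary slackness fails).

Gradient of f: grad f(x) = Q x + c = (1, 6)
Constraint values g_i(x) = a_i^T x - b_i:
  g_1((-3, 0)) = 0
Stationarity residual: grad f(x) + sum_i lambda_i a_i = (3, 2)
  -> stationarity FAILS
Primal feasibility (all g_i <= 0): OK
Dual feasibility (all lambda_i >= 0): OK
Complementary slackness (lambda_i * g_i(x) = 0 for all i): OK

Verdict: the first failing condition is stationarity -> stat.

stat


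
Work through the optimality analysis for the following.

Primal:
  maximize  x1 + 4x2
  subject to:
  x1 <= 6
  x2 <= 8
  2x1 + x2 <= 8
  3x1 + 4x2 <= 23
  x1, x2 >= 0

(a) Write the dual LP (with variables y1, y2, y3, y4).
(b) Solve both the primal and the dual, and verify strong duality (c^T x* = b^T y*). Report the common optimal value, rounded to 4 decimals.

The standard primal-dual pair for 'max c^T x s.t. A x <= b, x >= 0' is:
  Dual:  min b^T y  s.t.  A^T y >= c,  y >= 0.

So the dual LP is:
  minimize  6y1 + 8y2 + 8y3 + 23y4
  subject to:
    y1 + 2y3 + 3y4 >= 1
    y2 + y3 + 4y4 >= 4
    y1, y2, y3, y4 >= 0

Solving the primal: x* = (0, 5.75).
  primal value c^T x* = 23.
Solving the dual: y* = (0, 0, 0, 1).
  dual value b^T y* = 23.
Strong duality: c^T x* = b^T y*. Confirmed.

23


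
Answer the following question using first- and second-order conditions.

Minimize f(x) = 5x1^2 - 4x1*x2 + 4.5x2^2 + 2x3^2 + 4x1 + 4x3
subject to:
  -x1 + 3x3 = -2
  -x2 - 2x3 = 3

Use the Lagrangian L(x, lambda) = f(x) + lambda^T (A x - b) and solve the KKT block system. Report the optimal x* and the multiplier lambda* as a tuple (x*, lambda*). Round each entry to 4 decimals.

Form the Lagrangian:
  L(x, lambda) = (1/2) x^T Q x + c^T x + lambda^T (A x - b)
Stationarity (grad_x L = 0): Q x + c + A^T lambda = 0.
Primal feasibility: A x = b.

This gives the KKT block system:
  [ Q   A^T ] [ x     ]   [-c ]
  [ A    0  ] [ lambda ] = [ b ]

Solving the linear system:
  x*      = (-1.0674, -0.9551, -1.0225)
  lambda* = (-2.8539, -4.3258)
  f(x*)   = -0.5449

x* = (-1.0674, -0.9551, -1.0225), lambda* = (-2.8539, -4.3258)


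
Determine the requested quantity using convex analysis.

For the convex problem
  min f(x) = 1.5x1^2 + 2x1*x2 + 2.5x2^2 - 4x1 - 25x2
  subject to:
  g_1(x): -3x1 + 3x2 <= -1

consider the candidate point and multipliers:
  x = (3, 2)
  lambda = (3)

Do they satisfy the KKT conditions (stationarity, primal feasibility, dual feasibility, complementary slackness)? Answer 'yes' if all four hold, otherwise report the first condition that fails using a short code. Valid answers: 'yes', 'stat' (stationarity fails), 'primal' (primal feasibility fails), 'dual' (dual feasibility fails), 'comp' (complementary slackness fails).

Gradient of f: grad f(x) = Q x + c = (9, -9)
Constraint values g_i(x) = a_i^T x - b_i:
  g_1((3, 2)) = -2
Stationarity residual: grad f(x) + sum_i lambda_i a_i = (0, 0)
  -> stationarity OK
Primal feasibility (all g_i <= 0): OK
Dual feasibility (all lambda_i >= 0): OK
Complementary slackness (lambda_i * g_i(x) = 0 for all i): FAILS

Verdict: the first failing condition is complementary_slackness -> comp.

comp


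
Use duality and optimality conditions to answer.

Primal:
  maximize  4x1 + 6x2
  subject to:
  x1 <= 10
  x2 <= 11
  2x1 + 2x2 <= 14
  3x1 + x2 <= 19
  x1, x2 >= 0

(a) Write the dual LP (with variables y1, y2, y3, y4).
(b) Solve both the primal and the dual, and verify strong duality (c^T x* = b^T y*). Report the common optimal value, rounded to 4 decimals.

The standard primal-dual pair for 'max c^T x s.t. A x <= b, x >= 0' is:
  Dual:  min b^T y  s.t.  A^T y >= c,  y >= 0.

So the dual LP is:
  minimize  10y1 + 11y2 + 14y3 + 19y4
  subject to:
    y1 + 2y3 + 3y4 >= 4
    y2 + 2y3 + y4 >= 6
    y1, y2, y3, y4 >= 0

Solving the primal: x* = (0, 7).
  primal value c^T x* = 42.
Solving the dual: y* = (0, 0, 3, 0).
  dual value b^T y* = 42.
Strong duality: c^T x* = b^T y*. Confirmed.

42


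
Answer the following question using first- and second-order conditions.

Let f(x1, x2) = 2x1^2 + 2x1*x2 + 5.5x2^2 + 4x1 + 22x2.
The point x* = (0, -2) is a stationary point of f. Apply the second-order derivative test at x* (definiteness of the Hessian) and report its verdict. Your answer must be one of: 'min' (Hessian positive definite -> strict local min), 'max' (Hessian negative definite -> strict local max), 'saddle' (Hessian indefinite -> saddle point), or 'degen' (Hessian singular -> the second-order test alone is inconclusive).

Compute the Hessian H = grad^2 f:
  H = [[4, 2], [2, 11]]
Verify stationarity: grad f(x*) = H x* + g = (0, 0).
Eigenvalues of H: 3.4689, 11.5311.
Both eigenvalues > 0, so H is positive definite -> x* is a strict local min.

min


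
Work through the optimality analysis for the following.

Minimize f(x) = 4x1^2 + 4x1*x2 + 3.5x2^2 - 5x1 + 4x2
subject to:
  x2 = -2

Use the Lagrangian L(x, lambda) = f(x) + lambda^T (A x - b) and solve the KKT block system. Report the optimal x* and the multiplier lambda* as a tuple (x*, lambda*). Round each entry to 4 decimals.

Form the Lagrangian:
  L(x, lambda) = (1/2) x^T Q x + c^T x + lambda^T (A x - b)
Stationarity (grad_x L = 0): Q x + c + A^T lambda = 0.
Primal feasibility: A x = b.

This gives the KKT block system:
  [ Q   A^T ] [ x     ]   [-c ]
  [ A    0  ] [ lambda ] = [ b ]

Solving the linear system:
  x*      = (1.625, -2)
  lambda* = (3.5)
  f(x*)   = -4.5625

x* = (1.625, -2), lambda* = (3.5)


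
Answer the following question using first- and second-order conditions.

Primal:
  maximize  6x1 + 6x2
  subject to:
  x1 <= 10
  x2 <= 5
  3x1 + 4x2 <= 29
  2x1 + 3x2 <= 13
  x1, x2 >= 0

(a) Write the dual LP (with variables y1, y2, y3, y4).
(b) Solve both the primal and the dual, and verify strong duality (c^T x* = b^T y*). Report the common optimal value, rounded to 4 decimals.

The standard primal-dual pair for 'max c^T x s.t. A x <= b, x >= 0' is:
  Dual:  min b^T y  s.t.  A^T y >= c,  y >= 0.

So the dual LP is:
  minimize  10y1 + 5y2 + 29y3 + 13y4
  subject to:
    y1 + 3y3 + 2y4 >= 6
    y2 + 4y3 + 3y4 >= 6
    y1, y2, y3, y4 >= 0

Solving the primal: x* = (6.5, 0).
  primal value c^T x* = 39.
Solving the dual: y* = (0, 0, 0, 3).
  dual value b^T y* = 39.
Strong duality: c^T x* = b^T y*. Confirmed.

39


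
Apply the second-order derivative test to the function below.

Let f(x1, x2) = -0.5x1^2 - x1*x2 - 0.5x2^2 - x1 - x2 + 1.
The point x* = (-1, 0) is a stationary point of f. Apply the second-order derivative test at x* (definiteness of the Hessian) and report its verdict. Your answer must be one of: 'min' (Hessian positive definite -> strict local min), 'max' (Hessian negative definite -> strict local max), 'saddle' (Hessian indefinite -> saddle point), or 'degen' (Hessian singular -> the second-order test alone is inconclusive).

Compute the Hessian H = grad^2 f:
  H = [[-1, -1], [-1, -1]]
Verify stationarity: grad f(x*) = H x* + g = (0, 0).
Eigenvalues of H: -2, 0.
H has a zero eigenvalue (singular; negative semidefinite but not definite), so H is neither positive definite, negative definite, nor indefinite. The second-order test alone is inconclusive -> degen.
(Indeed, f is constant along the null direction of H through x*, so x* is not a strict local extremum.)

degen


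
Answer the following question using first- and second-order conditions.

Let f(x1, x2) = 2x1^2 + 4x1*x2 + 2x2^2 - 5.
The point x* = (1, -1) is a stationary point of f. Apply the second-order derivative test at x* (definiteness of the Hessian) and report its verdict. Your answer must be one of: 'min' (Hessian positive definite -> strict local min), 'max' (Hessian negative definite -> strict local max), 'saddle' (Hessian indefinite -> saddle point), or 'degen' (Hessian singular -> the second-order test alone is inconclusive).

Compute the Hessian H = grad^2 f:
  H = [[4, 4], [4, 4]]
Verify stationarity: grad f(x*) = H x* + g = (0, 0).
Eigenvalues of H: 0, 8.
H has a zero eigenvalue (singular; positive semidefinite but not definite), so H is neither positive definite, negative definite, nor indefinite. The second-order test alone is inconclusive -> degen.
(Indeed, f is constant along the null direction of H through x*, so x* is not a strict local extremum.)

degen


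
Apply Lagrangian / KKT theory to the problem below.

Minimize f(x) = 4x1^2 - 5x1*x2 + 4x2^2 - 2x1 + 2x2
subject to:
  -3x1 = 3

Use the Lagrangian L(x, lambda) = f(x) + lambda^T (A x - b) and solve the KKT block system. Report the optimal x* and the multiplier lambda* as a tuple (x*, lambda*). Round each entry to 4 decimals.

Form the Lagrangian:
  L(x, lambda) = (1/2) x^T Q x + c^T x + lambda^T (A x - b)
Stationarity (grad_x L = 0): Q x + c + A^T lambda = 0.
Primal feasibility: A x = b.

This gives the KKT block system:
  [ Q   A^T ] [ x     ]   [-c ]
  [ A    0  ] [ lambda ] = [ b ]

Solving the linear system:
  x*      = (-1, -0.875)
  lambda* = (-1.875)
  f(x*)   = 2.9375

x* = (-1, -0.875), lambda* = (-1.875)


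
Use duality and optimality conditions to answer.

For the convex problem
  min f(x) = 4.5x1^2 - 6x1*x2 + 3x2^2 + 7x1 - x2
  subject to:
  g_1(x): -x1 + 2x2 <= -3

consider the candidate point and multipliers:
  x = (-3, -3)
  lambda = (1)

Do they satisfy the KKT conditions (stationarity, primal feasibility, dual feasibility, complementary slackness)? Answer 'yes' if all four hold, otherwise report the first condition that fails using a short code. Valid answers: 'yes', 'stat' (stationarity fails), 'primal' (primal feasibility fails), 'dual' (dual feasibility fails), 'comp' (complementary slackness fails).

Gradient of f: grad f(x) = Q x + c = (-2, -1)
Constraint values g_i(x) = a_i^T x - b_i:
  g_1((-3, -3)) = 0
Stationarity residual: grad f(x) + sum_i lambda_i a_i = (-3, 1)
  -> stationarity FAILS
Primal feasibility (all g_i <= 0): OK
Dual feasibility (all lambda_i >= 0): OK
Complementary slackness (lambda_i * g_i(x) = 0 for all i): OK

Verdict: the first failing condition is stationarity -> stat.

stat


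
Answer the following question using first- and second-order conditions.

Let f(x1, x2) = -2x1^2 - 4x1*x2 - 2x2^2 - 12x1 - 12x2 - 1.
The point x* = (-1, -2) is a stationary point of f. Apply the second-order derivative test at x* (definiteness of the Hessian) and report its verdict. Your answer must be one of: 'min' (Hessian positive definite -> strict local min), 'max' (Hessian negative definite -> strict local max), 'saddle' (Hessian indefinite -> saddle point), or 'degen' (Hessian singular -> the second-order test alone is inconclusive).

Compute the Hessian H = grad^2 f:
  H = [[-4, -4], [-4, -4]]
Verify stationarity: grad f(x*) = H x* + g = (0, 0).
Eigenvalues of H: -8, 0.
H has a zero eigenvalue (singular; negative semidefinite but not definite), so H is neither positive definite, negative definite, nor indefinite. The second-order test alone is inconclusive -> degen.
(Indeed, f is constant along the null direction of H through x*, so x* is not a strict local extremum.)

degen


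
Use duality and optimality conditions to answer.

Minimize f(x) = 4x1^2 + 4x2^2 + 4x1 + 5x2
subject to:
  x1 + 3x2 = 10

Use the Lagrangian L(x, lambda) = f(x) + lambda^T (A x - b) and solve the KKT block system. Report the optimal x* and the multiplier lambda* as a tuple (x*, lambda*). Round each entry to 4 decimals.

Form the Lagrangian:
  L(x, lambda) = (1/2) x^T Q x + c^T x + lambda^T (A x - b)
Stationarity (grad_x L = 0): Q x + c + A^T lambda = 0.
Primal feasibility: A x = b.

This gives the KKT block system:
  [ Q   A^T ] [ x     ]   [-c ]
  [ A    0  ] [ lambda ] = [ b ]

Solving the linear system:
  x*      = (0.7375, 3.0875)
  lambda* = (-9.9)
  f(x*)   = 58.6938

x* = (0.7375, 3.0875), lambda* = (-9.9)


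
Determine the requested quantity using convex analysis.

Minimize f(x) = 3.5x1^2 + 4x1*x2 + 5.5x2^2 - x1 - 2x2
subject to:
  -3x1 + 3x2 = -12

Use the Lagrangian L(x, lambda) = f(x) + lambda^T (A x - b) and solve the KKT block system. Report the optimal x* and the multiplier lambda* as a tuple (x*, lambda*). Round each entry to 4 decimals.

Form the Lagrangian:
  L(x, lambda) = (1/2) x^T Q x + c^T x + lambda^T (A x - b)
Stationarity (grad_x L = 0): Q x + c + A^T lambda = 0.
Primal feasibility: A x = b.

This gives the KKT block system:
  [ Q   A^T ] [ x     ]   [-c ]
  [ A    0  ] [ lambda ] = [ b ]

Solving the linear system:
  x*      = (2.4231, -1.5769)
  lambda* = (3.2179)
  f(x*)   = 19.6731

x* = (2.4231, -1.5769), lambda* = (3.2179)


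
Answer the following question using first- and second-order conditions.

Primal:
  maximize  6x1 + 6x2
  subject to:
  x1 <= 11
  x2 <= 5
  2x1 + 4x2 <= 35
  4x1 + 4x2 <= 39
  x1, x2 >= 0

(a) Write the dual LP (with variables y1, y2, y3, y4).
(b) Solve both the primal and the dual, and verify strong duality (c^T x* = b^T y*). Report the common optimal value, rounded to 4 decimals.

The standard primal-dual pair for 'max c^T x s.t. A x <= b, x >= 0' is:
  Dual:  min b^T y  s.t.  A^T y >= c,  y >= 0.

So the dual LP is:
  minimize  11y1 + 5y2 + 35y3 + 39y4
  subject to:
    y1 + 2y3 + 4y4 >= 6
    y2 + 4y3 + 4y4 >= 6
    y1, y2, y3, y4 >= 0

Solving the primal: x* = (9.75, 0).
  primal value c^T x* = 58.5.
Solving the dual: y* = (0, 0, 0, 1.5).
  dual value b^T y* = 58.5.
Strong duality: c^T x* = b^T y*. Confirmed.

58.5


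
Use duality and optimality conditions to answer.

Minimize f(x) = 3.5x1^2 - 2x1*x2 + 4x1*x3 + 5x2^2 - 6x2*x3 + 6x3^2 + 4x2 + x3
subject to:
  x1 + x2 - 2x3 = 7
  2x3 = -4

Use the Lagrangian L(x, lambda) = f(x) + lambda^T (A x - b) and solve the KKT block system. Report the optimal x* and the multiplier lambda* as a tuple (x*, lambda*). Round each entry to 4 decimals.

Form the Lagrangian:
  L(x, lambda) = (1/2) x^T Q x + c^T x + lambda^T (A x - b)
Stationarity (grad_x L = 0): Q x + c + A^T lambda = 0.
Primal feasibility: A x = b.

This gives the KKT block system:
  [ Q   A^T ] [ x     ]   [-c ]
  [ A    0  ] [ lambda ] = [ b ]

Solving the linear system:
  x*      = (2.8571, 0.1429, -2)
  lambda* = (-11.7143, -5.5)
  f(x*)   = 29.2857

x* = (2.8571, 0.1429, -2), lambda* = (-11.7143, -5.5)


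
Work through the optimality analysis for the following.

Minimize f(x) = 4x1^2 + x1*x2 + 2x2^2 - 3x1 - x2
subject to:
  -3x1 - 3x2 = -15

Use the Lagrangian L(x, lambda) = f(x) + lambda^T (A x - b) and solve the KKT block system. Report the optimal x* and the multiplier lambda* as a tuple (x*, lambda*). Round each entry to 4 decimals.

Form the Lagrangian:
  L(x, lambda) = (1/2) x^T Q x + c^T x + lambda^T (A x - b)
Stationarity (grad_x L = 0): Q x + c + A^T lambda = 0.
Primal feasibility: A x = b.

This gives the KKT block system:
  [ Q   A^T ] [ x     ]   [-c ]
  [ A    0  ] [ lambda ] = [ b ]

Solving the linear system:
  x*      = (1.7, 3.3)
  lambda* = (4.6333)
  f(x*)   = 30.55

x* = (1.7, 3.3), lambda* = (4.6333)


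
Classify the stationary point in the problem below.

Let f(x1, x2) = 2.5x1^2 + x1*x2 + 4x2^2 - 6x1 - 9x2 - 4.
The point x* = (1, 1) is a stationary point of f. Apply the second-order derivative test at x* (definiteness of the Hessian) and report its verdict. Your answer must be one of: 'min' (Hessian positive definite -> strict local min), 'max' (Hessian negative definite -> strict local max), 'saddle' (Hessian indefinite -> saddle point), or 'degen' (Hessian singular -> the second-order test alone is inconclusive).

Compute the Hessian H = grad^2 f:
  H = [[5, 1], [1, 8]]
Verify stationarity: grad f(x*) = H x* + g = (0, 0).
Eigenvalues of H: 4.6972, 8.3028.
Both eigenvalues > 0, so H is positive definite -> x* is a strict local min.

min


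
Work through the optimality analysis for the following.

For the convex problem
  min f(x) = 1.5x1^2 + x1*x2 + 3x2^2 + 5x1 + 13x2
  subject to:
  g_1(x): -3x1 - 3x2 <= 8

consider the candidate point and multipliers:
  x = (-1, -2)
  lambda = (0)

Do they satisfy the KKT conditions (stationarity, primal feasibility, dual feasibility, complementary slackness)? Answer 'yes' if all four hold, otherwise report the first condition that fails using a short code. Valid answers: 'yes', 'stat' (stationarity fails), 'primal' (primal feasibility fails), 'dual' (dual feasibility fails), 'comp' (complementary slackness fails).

Gradient of f: grad f(x) = Q x + c = (0, 0)
Constraint values g_i(x) = a_i^T x - b_i:
  g_1((-1, -2)) = 1
Stationarity residual: grad f(x) + sum_i lambda_i a_i = (0, 0)
  -> stationarity OK
Primal feasibility (all g_i <= 0): FAILS
Dual feasibility (all lambda_i >= 0): OK
Complementary slackness (lambda_i * g_i(x) = 0 for all i): OK

Verdict: the first failing condition is primal_feasibility -> primal.

primal


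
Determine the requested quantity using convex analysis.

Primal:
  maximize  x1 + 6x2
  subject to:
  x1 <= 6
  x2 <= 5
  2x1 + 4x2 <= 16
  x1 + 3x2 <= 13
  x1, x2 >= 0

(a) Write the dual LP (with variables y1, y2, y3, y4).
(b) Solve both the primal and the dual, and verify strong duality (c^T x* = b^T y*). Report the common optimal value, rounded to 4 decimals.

The standard primal-dual pair for 'max c^T x s.t. A x <= b, x >= 0' is:
  Dual:  min b^T y  s.t.  A^T y >= c,  y >= 0.

So the dual LP is:
  minimize  6y1 + 5y2 + 16y3 + 13y4
  subject to:
    y1 + 2y3 + y4 >= 1
    y2 + 4y3 + 3y4 >= 6
    y1, y2, y3, y4 >= 0

Solving the primal: x* = (0, 4).
  primal value c^T x* = 24.
Solving the dual: y* = (0, 0, 1.5, 0).
  dual value b^T y* = 24.
Strong duality: c^T x* = b^T y*. Confirmed.

24


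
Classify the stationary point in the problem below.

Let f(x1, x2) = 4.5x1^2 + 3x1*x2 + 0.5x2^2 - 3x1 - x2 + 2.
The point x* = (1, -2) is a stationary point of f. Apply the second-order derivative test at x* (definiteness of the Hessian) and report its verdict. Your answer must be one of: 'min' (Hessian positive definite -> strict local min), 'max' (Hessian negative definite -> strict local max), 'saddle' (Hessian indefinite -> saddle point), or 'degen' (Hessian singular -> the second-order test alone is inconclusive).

Compute the Hessian H = grad^2 f:
  H = [[9, 3], [3, 1]]
Verify stationarity: grad f(x*) = H x* + g = (0, 0).
Eigenvalues of H: 0, 10.
H has a zero eigenvalue (singular; positive semidefinite but not definite), so H is neither positive definite, negative definite, nor indefinite. The second-order test alone is inconclusive -> degen.
(Indeed, f is constant along the null direction of H through x*, so x* is not a strict local extremum.)

degen


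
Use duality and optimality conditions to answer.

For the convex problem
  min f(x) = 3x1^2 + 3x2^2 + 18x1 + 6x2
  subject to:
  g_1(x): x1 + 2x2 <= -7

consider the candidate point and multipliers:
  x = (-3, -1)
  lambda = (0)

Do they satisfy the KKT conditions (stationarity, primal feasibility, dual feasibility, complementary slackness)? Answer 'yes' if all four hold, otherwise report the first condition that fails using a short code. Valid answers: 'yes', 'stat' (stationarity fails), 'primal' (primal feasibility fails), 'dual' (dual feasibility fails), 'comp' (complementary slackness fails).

Gradient of f: grad f(x) = Q x + c = (0, 0)
Constraint values g_i(x) = a_i^T x - b_i:
  g_1((-3, -1)) = 2
Stationarity residual: grad f(x) + sum_i lambda_i a_i = (0, 0)
  -> stationarity OK
Primal feasibility (all g_i <= 0): FAILS
Dual feasibility (all lambda_i >= 0): OK
Complementary slackness (lambda_i * g_i(x) = 0 for all i): OK

Verdict: the first failing condition is primal_feasibility -> primal.

primal


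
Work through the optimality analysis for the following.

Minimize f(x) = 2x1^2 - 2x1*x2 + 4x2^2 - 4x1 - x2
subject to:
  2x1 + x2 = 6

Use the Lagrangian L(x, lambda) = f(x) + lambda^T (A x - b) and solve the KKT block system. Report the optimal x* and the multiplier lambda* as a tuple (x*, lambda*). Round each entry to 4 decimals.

Form the Lagrangian:
  L(x, lambda) = (1/2) x^T Q x + c^T x + lambda^T (A x - b)
Stationarity (grad_x L = 0): Q x + c + A^T lambda = 0.
Primal feasibility: A x = b.

This gives the KKT block system:
  [ Q   A^T ] [ x     ]   [-c ]
  [ A    0  ] [ lambda ] = [ b ]

Solving the linear system:
  x*      = (2.5, 1)
  lambda* = (-2)
  f(x*)   = 0.5

x* = (2.5, 1), lambda* = (-2)


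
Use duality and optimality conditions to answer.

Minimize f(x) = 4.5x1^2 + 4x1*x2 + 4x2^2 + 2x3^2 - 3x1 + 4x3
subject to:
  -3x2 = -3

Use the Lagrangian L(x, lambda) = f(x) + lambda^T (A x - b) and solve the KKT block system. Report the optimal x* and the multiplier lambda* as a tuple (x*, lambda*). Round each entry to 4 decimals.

Form the Lagrangian:
  L(x, lambda) = (1/2) x^T Q x + c^T x + lambda^T (A x - b)
Stationarity (grad_x L = 0): Q x + c + A^T lambda = 0.
Primal feasibility: A x = b.

This gives the KKT block system:
  [ Q   A^T ] [ x     ]   [-c ]
  [ A    0  ] [ lambda ] = [ b ]

Solving the linear system:
  x*      = (-0.1111, 1, -1)
  lambda* = (2.5185)
  f(x*)   = 1.9444

x* = (-0.1111, 1, -1), lambda* = (2.5185)
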